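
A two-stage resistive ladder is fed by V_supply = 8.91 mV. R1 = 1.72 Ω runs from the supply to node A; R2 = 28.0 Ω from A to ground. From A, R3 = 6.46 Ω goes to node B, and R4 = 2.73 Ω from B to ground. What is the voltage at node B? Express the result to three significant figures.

Node A sees R2 in parallel with the series input of stage 2, R3 + R4 = 9.190 Ω.
Effective lower resistance at A: R2 ‖ 9.190 = 6.919 Ω.
First divider: V_A = V_supply · 6.919/(1.72 + 6.919) = 7.136 mV.
Then the unloaded second divider: V_B = V_A × R4/(R3+R4) = 7.136 × 0.2971 = 2.120 mV.

V_B ≈ 2.12 mV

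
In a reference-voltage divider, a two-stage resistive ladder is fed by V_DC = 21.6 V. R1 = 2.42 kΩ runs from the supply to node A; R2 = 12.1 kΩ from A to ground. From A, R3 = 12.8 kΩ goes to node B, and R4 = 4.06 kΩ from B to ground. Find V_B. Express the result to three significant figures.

V_B ≈ 3.87 V

The second stage (R3 + R4 = 16.86 kΩ) loads node A in parallel with R2.
R2 ‖ (R3+R4) = 7.044 kΩ.
So V_A = 21.6 × 0.7443 = 16.08 V.
Then the unloaded second divider: V_B = V_A × R4/(R3+R4) = 16.08 × 0.2408 = 3.871 V.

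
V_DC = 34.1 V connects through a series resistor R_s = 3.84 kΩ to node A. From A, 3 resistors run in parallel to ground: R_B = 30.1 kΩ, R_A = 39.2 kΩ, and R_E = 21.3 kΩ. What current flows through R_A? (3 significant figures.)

I ≈ 0.619 mA

Combine the parallel branches: R_p = (1/30.1 + 1/39.2 + 1/21.3)⁻¹ = 9.462 kΩ.
V_A = 34.1 × 9.462/13.30 = 24.26 V.
I(R_A) = V_A / R_A = 24.26/39.2 = 0.6188 mA.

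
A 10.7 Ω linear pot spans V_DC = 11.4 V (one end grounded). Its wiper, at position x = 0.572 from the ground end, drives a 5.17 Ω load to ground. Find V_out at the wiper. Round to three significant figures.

Lower segment x·R_p = 6.120 Ω; upper segment (1−x)·R_p = 4.580 Ω.
(x·R_p) ‖ R_L = 2.803 Ω.
V_out = 11.4 × 2.803/(4.580 + 2.803) = 4.328 V.

V_out ≈ 4.33 V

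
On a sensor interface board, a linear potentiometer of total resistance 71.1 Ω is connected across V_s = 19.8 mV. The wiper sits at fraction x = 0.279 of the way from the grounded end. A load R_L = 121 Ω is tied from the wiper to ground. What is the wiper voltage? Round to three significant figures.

Lower segment x·R_p = 19.84 Ω; upper segment (1−x)·R_p = 51.26 Ω.
(x·R_p) ‖ R_L = 17.04 Ω.
Then V_out = V_s · 17.04/(51.26 + 17.04) = 4.940 mV.
(Unloaded: V_out = x·V_s = 5.52 mV.)

V_out ≈ 4.94 mV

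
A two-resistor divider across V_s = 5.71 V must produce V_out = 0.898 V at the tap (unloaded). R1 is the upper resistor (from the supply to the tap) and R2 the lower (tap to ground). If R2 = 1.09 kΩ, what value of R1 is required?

R1 ≈ 5.84 kΩ

Required fraction k = V_out/V_s = 0.1573.
R1 = R2·(1/k − 1) = 1.09 × 5.359 = 5.841 kΩ.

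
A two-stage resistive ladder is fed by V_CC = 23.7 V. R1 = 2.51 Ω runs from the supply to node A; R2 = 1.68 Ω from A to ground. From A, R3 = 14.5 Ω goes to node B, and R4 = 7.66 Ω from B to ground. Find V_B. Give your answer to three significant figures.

V_B ≈ 3.14 V

Looking into the second stage from A: R3 + R4 = 22.16 Ω appears in parallel with R2.
Effective lower resistance at A: R2 ‖ 22.16 = 1.562 Ω.
First divider: V_A = V_CC · 1.562/(2.51 + 1.562) = 9.090 V.
Stage 2 is unloaded, so V_B = V_A · R4/(R3+R4) = 9.090 × 7.66/22.16 = 3.142 V.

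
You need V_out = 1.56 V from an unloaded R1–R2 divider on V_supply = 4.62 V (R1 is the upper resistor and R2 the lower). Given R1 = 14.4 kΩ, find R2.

R2 ≈ 7.34 kΩ

V_out/V_supply = R2/(R1+R2) = 0.3377.
R2 = R1 · 0.3377/(1 − 0.3377) = 7.341 kΩ.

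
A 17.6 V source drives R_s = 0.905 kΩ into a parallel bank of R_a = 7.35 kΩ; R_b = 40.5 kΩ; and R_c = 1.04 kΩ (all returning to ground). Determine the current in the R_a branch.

Parallel bank: R_p = 1/(1/7.35 + 1/40.5 + 1/1.04) = 0.8910 kΩ.
V_A by voltage divider: V_A = 17.6 × 0.8910/(0.905 + 0.8910) = 8.732 V.
I(R_a) = V_A / R_a = 8.732/7.35 = 1.188 mA.

I ≈ 1.19 mA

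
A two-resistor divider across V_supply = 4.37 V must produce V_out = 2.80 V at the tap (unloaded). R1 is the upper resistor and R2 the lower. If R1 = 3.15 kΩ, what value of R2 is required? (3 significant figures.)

R2 ≈ 5.62 kΩ

Required fraction k = V_out/V_supply = 0.6407.
R2 = R1 · 0.6407/(1 − 0.6407) = 5.618 kΩ.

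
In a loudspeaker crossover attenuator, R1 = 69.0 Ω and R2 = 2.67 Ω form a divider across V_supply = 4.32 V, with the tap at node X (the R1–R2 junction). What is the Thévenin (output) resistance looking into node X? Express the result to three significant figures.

Zeroing V_supply shorts the top of R1 to ground, so R_th = R1 ‖ R2 = 2.571 Ω.

R_th ≈ 2.57 Ω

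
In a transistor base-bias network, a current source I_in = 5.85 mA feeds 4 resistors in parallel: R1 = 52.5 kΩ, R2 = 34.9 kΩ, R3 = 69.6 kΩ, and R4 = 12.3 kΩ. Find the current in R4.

I ≈ 3.32 mA

Conductances: ΣG = 1/52.5 + 1/34.9 + 1/69.6 + 1/12.3 = 0.1434 (1/kΩ).
By the current-divider rule, I = I_in · G_k/ΣG = 5.85 × 0.5671 = 3.317 mA.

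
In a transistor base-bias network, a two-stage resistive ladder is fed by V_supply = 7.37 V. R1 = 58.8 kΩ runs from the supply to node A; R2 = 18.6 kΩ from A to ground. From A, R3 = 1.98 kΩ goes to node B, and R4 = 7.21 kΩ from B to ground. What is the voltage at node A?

V_A ≈ 0.698 V

Looking into the second stage from A: R3 + R4 = 9.190 kΩ appears in parallel with R2.
Effective lower resistance at A: R2 ‖ 9.190 = 6.151 kΩ.
First divider: V_A = V_supply · 6.151/(58.8 + 6.151) = 0.6979 V.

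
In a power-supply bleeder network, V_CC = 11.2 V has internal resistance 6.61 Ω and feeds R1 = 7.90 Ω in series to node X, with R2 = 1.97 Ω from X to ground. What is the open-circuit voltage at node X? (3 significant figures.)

V_th ≈ 1.34 V

R1' = 6.61 + 7.90 = 14.51 Ω (source resistance + R1).
Open-circuit (no load on X): V_th = V_CC · R2/(R1' + R2) = 11.2 × 1.97/(14.51 + 1.97) = 1.339 V.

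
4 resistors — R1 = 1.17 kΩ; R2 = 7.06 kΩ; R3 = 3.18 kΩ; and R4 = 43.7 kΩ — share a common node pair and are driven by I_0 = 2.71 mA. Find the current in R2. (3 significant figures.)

ΣG = 1/1.17 + 1/7.06 + 1/3.18 + 1/43.7 = 1.334.
R2 takes the fraction G_k/ΣG = 0.1416/1.334 = 0.1062, so I = 2.71 × 0.1062 = 0.2878 mA.

I ≈ 0.288 mA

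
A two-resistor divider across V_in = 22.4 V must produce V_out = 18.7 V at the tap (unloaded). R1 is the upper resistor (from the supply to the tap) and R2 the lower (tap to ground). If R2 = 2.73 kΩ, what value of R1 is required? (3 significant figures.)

The divider ratio is R2/(R1+R2) = 18.7/22.4 = 0.8348.
Rearranging, R1 = R2·(1−k)/k = 2.73 × 0.1979 = 0.5402 kΩ.

R1 ≈ 0.540 kΩ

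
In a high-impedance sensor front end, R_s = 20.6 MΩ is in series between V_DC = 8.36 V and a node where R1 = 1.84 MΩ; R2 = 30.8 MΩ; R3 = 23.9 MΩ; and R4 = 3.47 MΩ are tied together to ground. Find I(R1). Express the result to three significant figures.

Combine the parallel branches: R_p = (1/1.84 + 1/30.8 + 1/23.9 + 1/3.47)⁻¹ = 1.104 MΩ.
Node voltage V_A = V_DC · R_p/(R_s + R_p) = 8.36 × 0.05086 = 0.4252 V.
I(R1) = V_A / R1 = 0.4252/1.84 = 0.2311 µA.
(Check via current divider: I_total = 0.3852 µA; share G_k/ΣG = 0.5999 → same result.)

I ≈ 0.231 µA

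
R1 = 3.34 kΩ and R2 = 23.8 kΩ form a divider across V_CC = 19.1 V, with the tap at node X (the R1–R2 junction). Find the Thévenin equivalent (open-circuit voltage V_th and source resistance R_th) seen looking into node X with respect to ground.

V_th ≈ 16.7 V, R_th ≈ 2.93 kΩ

V_th is the unloaded tap voltage: V_CC · R2/(R1+R2) = 19.1 × 0.8769 = 16.75 V.
With V_CC suppressed (replaced by a short), R_th = R1 ‖ R2 = (3.340 × 23.8)/(3.340 + 23.8) = 2.929 kΩ.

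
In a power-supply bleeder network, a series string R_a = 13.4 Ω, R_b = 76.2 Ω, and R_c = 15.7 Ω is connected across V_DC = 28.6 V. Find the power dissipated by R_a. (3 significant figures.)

P ≈ 0.989 W

ΣR = 105.3 Ω → I = 28.6/105.3 = 0.2716 A.
P(R_a) = I²·R_a = (0.2716)² × 13.4 = 0.9885 W.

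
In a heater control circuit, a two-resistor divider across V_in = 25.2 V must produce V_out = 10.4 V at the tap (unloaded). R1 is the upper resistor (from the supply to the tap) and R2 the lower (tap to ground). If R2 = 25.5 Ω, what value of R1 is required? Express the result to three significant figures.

Required fraction k = V_out/V_in = 0.4127.
Rearranging, R1 = R2·(1−k)/k = 25.5 × 1.423 = 36.29 Ω.

R1 ≈ 36.3 Ω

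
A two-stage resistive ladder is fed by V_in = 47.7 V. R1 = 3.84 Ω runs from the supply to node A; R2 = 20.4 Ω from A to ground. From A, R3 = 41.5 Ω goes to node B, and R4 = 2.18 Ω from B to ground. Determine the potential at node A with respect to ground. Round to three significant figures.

The second stage (R3 + R4 = 43.68 Ω) loads node A in parallel with R2.
Effective lower resistance at A: R2 ‖ 43.68 = 13.91 Ω.
First divider: V_A = V_in · 13.91/(3.84 + 13.91) = 37.38 V.

V_A ≈ 37.4 V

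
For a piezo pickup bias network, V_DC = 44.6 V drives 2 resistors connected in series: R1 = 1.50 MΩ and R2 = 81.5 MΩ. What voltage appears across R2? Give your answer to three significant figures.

ΣR = 1.50 + 81.5 = 83.00 MΩ.
V = V_DC · R/ΣR = 44.6 × 0.9819 = 43.79 V.

V ≈ 43.8 V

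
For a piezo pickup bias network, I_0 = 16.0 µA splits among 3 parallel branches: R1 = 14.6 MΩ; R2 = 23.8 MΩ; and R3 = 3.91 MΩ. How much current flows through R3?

Total conductance ΣG = 1/14.6 + 1/23.8 + 1/3.91 = 0.3663 (units of 1/MΩ).
By the current-divider rule, I = I_0 · G_k/ΣG = 16.0 × 0.6983 = 11.17 µA.

I ≈ 11.2 µA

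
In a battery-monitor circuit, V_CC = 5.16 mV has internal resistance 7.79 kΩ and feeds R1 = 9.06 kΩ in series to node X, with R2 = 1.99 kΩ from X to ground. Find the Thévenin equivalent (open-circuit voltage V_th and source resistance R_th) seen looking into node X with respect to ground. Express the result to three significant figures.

V_th ≈ 0.545 mV, R_th ≈ 1.78 kΩ

R1' = 7.79 + 9.06 = 16.85 kΩ (source resistance + R1).
Open-circuit (no load on X): V_th = V_CC · R2/(R1' + R2) = 5.16 × 1.99/(16.85 + 1.99) = 0.5450 mV.
Looking into X with the source shorted: R_th = R1'·R2/(R1'+R2) = 16.85 × 1.99/18.84 = 1.780 kΩ.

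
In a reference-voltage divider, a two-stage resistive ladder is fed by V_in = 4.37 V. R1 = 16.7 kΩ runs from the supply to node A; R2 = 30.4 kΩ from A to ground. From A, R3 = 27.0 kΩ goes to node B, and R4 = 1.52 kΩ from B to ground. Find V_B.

Node A sees R2 in parallel with the series input of stage 2, R3 + R4 = 28.52 kΩ.
R2 ‖ (R3+R4) = 14.72 kΩ.
So V_A = 4.37 × 0.4684 = 2.047 V.
Stage 2 is unloaded, so V_B = V_A · R4/(R3+R4) = 2.047 × 1.52/28.52 = 0.1091 V.

V_B ≈ 0.109 V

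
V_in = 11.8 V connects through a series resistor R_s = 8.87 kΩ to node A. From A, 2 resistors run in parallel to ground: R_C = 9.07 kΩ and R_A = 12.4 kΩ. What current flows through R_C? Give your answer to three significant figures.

Combine the parallel branches: R_p = (1/9.07 + 1/12.4)⁻¹ = 5.238 kΩ.
V_A by voltage divider: V_A = 11.8 × 5.238/(8.87 + 5.238) = 4.381 V.
I(R_C) = V_A / R_C = 4.381/9.07 = 0.4831 mA.

I ≈ 0.483 mA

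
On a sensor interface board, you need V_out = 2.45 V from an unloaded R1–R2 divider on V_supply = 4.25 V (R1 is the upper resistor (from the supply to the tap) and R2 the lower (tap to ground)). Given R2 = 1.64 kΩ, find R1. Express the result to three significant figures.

The divider ratio is R2/(R1+R2) = 2.45/4.25 = 0.5765.
R1 = R2·(1/k − 1) = 1.64 × 0.7347 = 1.205 kΩ.

R1 ≈ 1.20 kΩ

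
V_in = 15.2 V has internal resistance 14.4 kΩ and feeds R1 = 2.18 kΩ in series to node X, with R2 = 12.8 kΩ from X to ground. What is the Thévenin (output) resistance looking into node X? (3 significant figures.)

R_th ≈ 7.22 kΩ

R1' = 14.4 + 2.18 = 16.58 kΩ (source resistance + R1).
Looking into X with the source shorted: R_th = R1'·R2/(R1'+R2) = 16.58 × 12.8/29.38 = 7.223 kΩ.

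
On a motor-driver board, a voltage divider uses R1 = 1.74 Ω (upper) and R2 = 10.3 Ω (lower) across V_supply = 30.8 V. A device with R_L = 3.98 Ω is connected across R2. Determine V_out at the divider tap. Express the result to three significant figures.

V_out ≈ 19.2 V

R2 ‖ R_L = (10.3 × 3.98)/(10.3 + 3.98) = 2.871 Ω.
Then V_out = V_supply · R2'/(R1 + R2') = 30.8 × 2.871/4.611 = 19.18 V.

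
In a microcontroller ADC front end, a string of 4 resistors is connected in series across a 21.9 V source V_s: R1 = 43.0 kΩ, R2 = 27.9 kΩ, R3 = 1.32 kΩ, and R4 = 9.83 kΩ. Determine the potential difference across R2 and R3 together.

ΣR = 43.0 + 27.9 + 1.32 + 9.83 = 82.05 kΩ.
R_{R2..R3} = 27.9 + 1.32 = 29.22 kΩ.
V = V_s · R/ΣR = 21.9 × 0.3561 = 7.799 V.

V ≈ 7.80 V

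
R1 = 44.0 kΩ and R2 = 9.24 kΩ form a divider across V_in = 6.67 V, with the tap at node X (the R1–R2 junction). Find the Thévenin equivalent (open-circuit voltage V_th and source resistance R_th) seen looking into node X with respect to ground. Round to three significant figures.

Open-circuit (no load on X): V_th = V_in · R2/(R1 + R2) = 6.67 × 9.24/(44.00 + 9.24) = 1.158 V.
Looking into X with the source shorted: R_th = R1·R2/(R1+R2) = 44.00 × 9.24/53.24 = 7.636 kΩ.

V_th ≈ 1.16 V, R_th ≈ 7.64 kΩ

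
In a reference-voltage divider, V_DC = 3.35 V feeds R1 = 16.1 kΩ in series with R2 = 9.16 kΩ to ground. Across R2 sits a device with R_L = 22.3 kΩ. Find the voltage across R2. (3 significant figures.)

V_out ≈ 0.963 V

The load sits in parallel with R2, giving an effective lower resistance R2' = R2·R_L/(R2+R_L) = 6.493 kΩ.
Voltage divider with the loaded lower leg: V_out = 3.35 × 6.493/(16.1 + 6.493) = 3.35 × 0.2874 = 0.9628 V.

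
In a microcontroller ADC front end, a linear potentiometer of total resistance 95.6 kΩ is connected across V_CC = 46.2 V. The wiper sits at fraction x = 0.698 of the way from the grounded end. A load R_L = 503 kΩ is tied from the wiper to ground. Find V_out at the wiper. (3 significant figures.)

The pot divides into 28.87 kΩ above the wiper and 66.73 kΩ below.
Lower segment in parallel with the load: 66.73 ‖ 503 = 58.91 kΩ.
V_out = 46.2 × 58.91/(28.87 + 58.91) = 31.01 V.

V_out ≈ 31.0 V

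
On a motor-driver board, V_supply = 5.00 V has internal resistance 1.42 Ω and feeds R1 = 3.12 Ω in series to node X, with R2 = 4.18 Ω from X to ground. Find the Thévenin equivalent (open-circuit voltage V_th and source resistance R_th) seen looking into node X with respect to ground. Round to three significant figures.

R1' = 1.42 + 3.12 = 4.540 Ω (source resistance + R1).
With X open, the divider is unloaded: V_th = 5.00 × 4.18/8.720 = 2.397 V.
Zeroing V_supply shorts the top of R1' to ground, so R_th = R1' ‖ R2 = 2.176 Ω.

V_th ≈ 2.40 V, R_th ≈ 2.18 Ω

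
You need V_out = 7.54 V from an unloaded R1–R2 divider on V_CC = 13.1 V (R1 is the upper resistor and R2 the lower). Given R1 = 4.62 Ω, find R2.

R2 ≈ 6.27 Ω

The divider ratio is R2/(R1+R2) = 7.54/13.1 = 0.5756.
Rearranging, R2 = R1·k/(1−k) = 4.62 × 1.356 = 6.265 Ω.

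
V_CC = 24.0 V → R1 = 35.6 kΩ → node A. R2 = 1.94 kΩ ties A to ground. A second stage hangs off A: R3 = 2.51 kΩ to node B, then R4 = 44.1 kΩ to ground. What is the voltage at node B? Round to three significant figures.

The second stage (R3 + R4 = 46.61 kΩ) loads node A in parallel with R2.
Effective lower resistance at A: R2 ‖ 46.61 = 1.862 kΩ.
First divider: V_A = V_CC · 1.862/(35.6 + 1.862) = 1.193 V.
Then the unloaded second divider: V_B = V_A × R4/(R3+R4) = 1.193 × 0.9461 = 1.129 V.

V_B ≈ 1.13 V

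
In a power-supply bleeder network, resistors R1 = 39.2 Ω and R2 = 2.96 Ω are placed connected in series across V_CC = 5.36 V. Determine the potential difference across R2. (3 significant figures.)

V ≈ 0.376 V

Series total: ΣR = 39.2 + 2.96 = 42.16 Ω.
V = V_CC · R/ΣR = 5.36 × 0.07021 = 0.3763 V.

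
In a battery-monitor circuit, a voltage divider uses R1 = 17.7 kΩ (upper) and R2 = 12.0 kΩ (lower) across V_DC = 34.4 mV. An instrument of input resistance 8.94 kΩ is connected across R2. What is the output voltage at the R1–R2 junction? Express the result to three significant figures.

V_out ≈ 7.72 mV

R2 ‖ R_L = (12.0 × 8.94)/(12.0 + 8.94) = 5.123 kΩ.
Now apply the divider: V_out = 34.4 × 0.2245 = 7.722 mV.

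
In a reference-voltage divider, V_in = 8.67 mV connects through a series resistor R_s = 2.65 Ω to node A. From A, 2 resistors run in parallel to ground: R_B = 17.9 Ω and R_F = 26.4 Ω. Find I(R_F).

I ≈ 0.263 mA

Combine the parallel branches: R_p = (1/17.9 + 1/26.4)⁻¹ = 10.67 Ω.
V_A = 8.67 × 10.67/13.32 = 6.945 mV.
I(R_F) = V_A / R_F = 6.945/26.4 = 0.2631 mA.
(Check via current divider: I_total = 0.6510 mA; share G_k/ΣG = 0.4041 → same result.)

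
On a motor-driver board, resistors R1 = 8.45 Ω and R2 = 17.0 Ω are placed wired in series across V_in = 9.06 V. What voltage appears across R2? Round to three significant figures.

V ≈ 6.05 V

Total series resistance ΣR = 8.45 + 17.0 = 25.45 Ω.
By the voltage-divider rule, V = 9.06 × 17.00/25.45 = 6.052 V.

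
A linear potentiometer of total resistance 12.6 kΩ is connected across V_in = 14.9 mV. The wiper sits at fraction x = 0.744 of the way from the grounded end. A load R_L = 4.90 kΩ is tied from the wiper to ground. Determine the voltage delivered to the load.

Lower segment x·R_p = 9.374 kΩ; upper segment (1−x)·R_p = 3.226 kΩ.
Lower segment in parallel with the load: 9.374 ‖ 4.90 = 3.218 kΩ.
Then V_out = V_in · 3.218/(3.226 + 3.218) = 7.441 mV.

V_out ≈ 7.44 mV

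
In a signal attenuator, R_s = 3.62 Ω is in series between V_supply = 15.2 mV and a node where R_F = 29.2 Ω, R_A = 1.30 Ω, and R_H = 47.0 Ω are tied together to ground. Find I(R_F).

I ≈ 0.131 mA

Equivalent of the parallel group: R_p = 1.212 Ω.
Node voltage V_A = V_supply · R_p/(R_s + R_p) = 15.2 × 0.2509 = 3.814 mV.
I(R_F) = V_A / R_F = 3.814/29.2 = 0.1306 mA.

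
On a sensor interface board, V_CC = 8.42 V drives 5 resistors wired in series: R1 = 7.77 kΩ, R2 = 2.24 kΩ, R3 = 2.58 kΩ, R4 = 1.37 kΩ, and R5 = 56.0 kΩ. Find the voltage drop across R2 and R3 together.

Series total: ΣR = 7.77 + 2.24 + 2.58 + 1.37 + 56.0 = 69.96 kΩ.
R_{R2..R3} = 2.24 + 2.58 = 4.820 kΩ.
V = V_CC · R/ΣR = 8.42 × 0.06890 = 0.5801 V.

V ≈ 0.580 V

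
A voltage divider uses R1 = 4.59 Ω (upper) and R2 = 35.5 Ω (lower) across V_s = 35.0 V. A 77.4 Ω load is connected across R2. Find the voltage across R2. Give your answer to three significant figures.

V_out ≈ 29.4 V

The load sits in parallel with R2, giving an effective lower resistance R2' = R2·R_L/(R2+R_L) = 24.34 Ω.
Voltage divider with the loaded lower leg: V_out = 35.0 × 24.34/(4.59 + 24.34) = 35.0 × 0.8413 = 29.45 V.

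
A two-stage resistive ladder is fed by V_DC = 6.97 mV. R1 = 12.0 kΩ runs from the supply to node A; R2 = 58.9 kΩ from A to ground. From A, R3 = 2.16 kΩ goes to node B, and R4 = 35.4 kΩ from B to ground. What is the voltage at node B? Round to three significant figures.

Looking into the second stage from A: R3 + R4 = 37.56 kΩ appears in parallel with R2.
Effective lower resistance at A: R2 ‖ 37.56 = 22.93 kΩ.
V_A = 6.97 × 22.93/(12.0 + 22.93) = 4.576 mV.
Stage 2 is unloaded, so V_B = V_A · R4/(R3+R4) = 4.576 × 35.4/37.56 = 4.313 mV.

V_B ≈ 4.31 mV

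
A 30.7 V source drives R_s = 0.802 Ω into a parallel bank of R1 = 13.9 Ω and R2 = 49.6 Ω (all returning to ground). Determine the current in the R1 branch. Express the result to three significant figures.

I ≈ 2.06 A

Equivalent of the parallel group: R_p = 10.86 Ω.
V_A = 30.7 × 10.86/11.66 = 28.59 V.
I(R1) = V_A / R1 = 28.59/13.9 = 2.057 A.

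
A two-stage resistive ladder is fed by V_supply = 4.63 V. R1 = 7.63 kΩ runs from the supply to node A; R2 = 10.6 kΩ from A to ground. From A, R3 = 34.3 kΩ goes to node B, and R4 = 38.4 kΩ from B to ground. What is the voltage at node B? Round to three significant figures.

Looking into the second stage from A: R3 + R4 = 72.70 kΩ appears in parallel with R2.
R2 ‖ (R3+R4) = 9.251 kΩ.
First divider: V_A = V_supply · 9.251/(7.63 + 9.251) = 2.537 V.
Then the unloaded second divider: V_B = V_A × R4/(R3+R4) = 2.537 × 0.5282 = 1.340 V.

V_B ≈ 1.34 V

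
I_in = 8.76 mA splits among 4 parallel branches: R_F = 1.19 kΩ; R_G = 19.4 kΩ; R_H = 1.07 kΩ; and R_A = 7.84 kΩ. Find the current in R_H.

Conductances: ΣG = 1/1.19 + 1/19.4 + 1/1.07 + 1/7.84 = 1.954 (1/kΩ).
By the current-divider rule, I = I_in · G_k/ΣG = 8.76 × 0.4783 = 4.190 mA.

I ≈ 4.19 mA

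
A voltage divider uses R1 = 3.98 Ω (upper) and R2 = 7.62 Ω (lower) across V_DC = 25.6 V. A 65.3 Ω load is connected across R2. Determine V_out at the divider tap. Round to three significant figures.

V_out ≈ 16.2 V

R2 ‖ R_L = (7.62 × 65.3)/(7.62 + 65.3) = 6.824 Ω.
Then V_out = V_DC · R2'/(R1 + R2') = 25.6 × 6.824/10.80 = 16.17 V.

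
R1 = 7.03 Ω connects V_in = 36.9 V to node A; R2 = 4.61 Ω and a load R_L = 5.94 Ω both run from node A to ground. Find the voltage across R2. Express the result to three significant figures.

R2 ‖ R_L = (4.61 × 5.94)/(4.61 + 5.94) = 2.596 Ω.
Voltage divider with the loaded lower leg: V_out = 36.9 × 2.596/(7.03 + 2.596) = 36.9 × 0.2697 = 9.950 V.

V_out ≈ 9.95 V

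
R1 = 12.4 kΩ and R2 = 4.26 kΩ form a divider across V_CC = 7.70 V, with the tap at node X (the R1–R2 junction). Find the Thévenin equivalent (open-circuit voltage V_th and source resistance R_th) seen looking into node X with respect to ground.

Open-circuit (no load on X): V_th = V_CC · R2/(R1 + R2) = 7.70 × 4.26/(12.40 + 4.26) = 1.969 V.
Looking into X with the source shorted: R_th = R1·R2/(R1+R2) = 12.40 × 4.26/16.66 = 3.171 kΩ.

V_th ≈ 1.97 V, R_th ≈ 3.17 kΩ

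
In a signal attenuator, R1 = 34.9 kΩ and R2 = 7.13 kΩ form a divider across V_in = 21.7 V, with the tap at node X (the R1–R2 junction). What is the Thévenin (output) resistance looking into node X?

R_th ≈ 5.92 kΩ

Zeroing V_in shorts the top of R1 to ground, so R_th = R1 ‖ R2 = 5.920 kΩ.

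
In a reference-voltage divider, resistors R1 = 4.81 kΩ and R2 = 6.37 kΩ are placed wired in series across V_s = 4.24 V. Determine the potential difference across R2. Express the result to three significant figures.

V ≈ 2.42 V

Total series resistance ΣR = 4.81 + 6.37 = 11.18 kΩ.
V = V_s · R/ΣR = 4.24 × 0.5698 = 2.416 V.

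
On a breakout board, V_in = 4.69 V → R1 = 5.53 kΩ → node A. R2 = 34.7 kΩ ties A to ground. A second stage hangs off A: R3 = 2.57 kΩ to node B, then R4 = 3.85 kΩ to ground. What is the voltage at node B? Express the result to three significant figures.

The second stage (R3 + R4 = 6.420 kΩ) loads node A in parallel with R2.
R2 ‖ (R3+R4) = 5.418 kΩ.
So V_A = 4.69 × 0.4949 = 2.321 V.
Then the unloaded second divider: V_B = V_A × R4/(R3+R4) = 2.321 × 0.5997 = 1.392 V.

V_B ≈ 1.39 V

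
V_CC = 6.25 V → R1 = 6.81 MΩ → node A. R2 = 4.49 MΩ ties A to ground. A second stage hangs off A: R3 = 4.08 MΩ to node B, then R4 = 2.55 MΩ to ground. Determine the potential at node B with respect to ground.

The second stage (R3 + R4 = 6.630 MΩ) loads node A in parallel with R2.
R2 ‖ (R3+R4) = 2.677 MΩ.
So V_A = 6.25 × 0.2822 = 1.764 V.
Stage 2 is unloaded, so V_B = V_A · R4/(R3+R4) = 1.764 × 2.55/6.630 = 0.6783 V.

V_B ≈ 0.678 V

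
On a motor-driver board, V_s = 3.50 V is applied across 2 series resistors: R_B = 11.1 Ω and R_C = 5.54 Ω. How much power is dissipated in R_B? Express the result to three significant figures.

The common current is I = 3.50/16.64 = 0.2103 A.
V(R_B) = I·R = 2.335 V; P = V·I = 2.335 × 0.2103 = 0.4911 W.

P ≈ 0.491 W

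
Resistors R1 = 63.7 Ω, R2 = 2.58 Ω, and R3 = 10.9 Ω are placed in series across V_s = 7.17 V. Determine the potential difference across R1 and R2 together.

V ≈ 6.16 V

Series total: ΣR = 63.7 + 2.58 + 10.9 = 77.18 Ω.
R_{R1..R2} = 63.7 + 2.58 = 66.28 Ω.
Voltage divider: V = V_s · (66.28 / 77.18) = 7.17 × 0.8588 = 6.157 V.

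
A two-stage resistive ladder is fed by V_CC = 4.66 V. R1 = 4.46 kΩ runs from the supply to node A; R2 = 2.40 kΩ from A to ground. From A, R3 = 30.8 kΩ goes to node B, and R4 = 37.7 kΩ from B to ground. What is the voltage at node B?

V_B ≈ 0.877 V

Node A sees R2 in parallel with the series input of stage 2, R3 + R4 = 68.50 kΩ.
R2 ‖ (R3+R4) = 2.319 kΩ.
V_A = 4.66 × 2.319/(4.46 + 2.319) = 1.594 V.
Then the unloaded second divider: V_B = V_A × R4/(R3+R4) = 1.594 × 0.5504 = 0.8773 V.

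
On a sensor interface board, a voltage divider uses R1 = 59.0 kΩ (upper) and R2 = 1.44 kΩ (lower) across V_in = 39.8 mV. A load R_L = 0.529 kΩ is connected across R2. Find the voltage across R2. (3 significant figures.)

V_out ≈ 0.259 mV

R2 ‖ R_L = (1.44 × 0.529)/(1.44 + 0.529) = 0.3869 kΩ.
Voltage divider with the loaded lower leg: V_out = 39.8 × 0.3869/(59.0 + 0.3869) = 39.8 × 0.006515 = 0.2593 mV.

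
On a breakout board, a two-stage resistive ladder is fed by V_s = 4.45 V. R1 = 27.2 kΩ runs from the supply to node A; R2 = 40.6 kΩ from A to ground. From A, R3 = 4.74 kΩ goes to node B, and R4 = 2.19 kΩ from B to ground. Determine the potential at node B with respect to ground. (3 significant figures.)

Looking into the second stage from A: R3 + R4 = 6.930 kΩ appears in parallel with R2.
R2 ‖ (R3+R4) = 5.920 kΩ.
First divider: V_A = V_s · 5.920/(27.2 + 5.920) = 0.7954 V.
V_B = V_A × 0.3160 = 0.2513 V.

V_B ≈ 0.251 V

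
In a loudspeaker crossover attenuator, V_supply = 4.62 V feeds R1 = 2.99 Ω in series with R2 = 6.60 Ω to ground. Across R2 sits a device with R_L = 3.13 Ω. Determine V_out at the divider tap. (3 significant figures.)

V_out ≈ 1.92 V

The load sits in parallel with R2, giving an effective lower resistance R2' = R2·R_L/(R2+R_L) = 2.123 Ω.
Now apply the divider: V_out = 4.62 × 0.4152 = 1.918 V.
(Unloaded it would be 3.18 V; the load pulls it down.)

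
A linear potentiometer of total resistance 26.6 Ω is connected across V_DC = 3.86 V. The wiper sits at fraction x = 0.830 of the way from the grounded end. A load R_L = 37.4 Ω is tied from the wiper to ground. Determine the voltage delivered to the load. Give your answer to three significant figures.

The pot divides into 4.522 Ω above the wiper and 22.08 Ω below.
(x·R_p) ‖ R_L = 13.88 Ω.
Loaded-divider output: V_out = 3.86 × 0.7543 = 2.912 V.

V_out ≈ 2.91 V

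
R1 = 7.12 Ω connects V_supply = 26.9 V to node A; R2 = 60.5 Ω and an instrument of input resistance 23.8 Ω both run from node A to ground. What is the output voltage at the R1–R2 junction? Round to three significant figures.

V_out ≈ 19.0 V

First combine the lower leg with the load: R2 ‖ R_L = 17.08 Ω.
Then V_out = V_supply · R2'/(R1 + R2') = 26.9 × 17.08/24.20 = 18.99 V.
(Unloaded it would be 24.1 V; the load pulls it down.)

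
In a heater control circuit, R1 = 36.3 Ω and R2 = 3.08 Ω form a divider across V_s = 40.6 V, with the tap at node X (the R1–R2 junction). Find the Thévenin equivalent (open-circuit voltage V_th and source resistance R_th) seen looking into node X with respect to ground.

Open-circuit (no load on X): V_th = V_s · R2/(R1 + R2) = 40.6 × 3.08/(36.30 + 3.08) = 3.175 V.
Zeroing V_s shorts the top of R1 to ground, so R_th = R1 ‖ R2 = 2.839 Ω.

V_th ≈ 3.18 V, R_th ≈ 2.84 Ω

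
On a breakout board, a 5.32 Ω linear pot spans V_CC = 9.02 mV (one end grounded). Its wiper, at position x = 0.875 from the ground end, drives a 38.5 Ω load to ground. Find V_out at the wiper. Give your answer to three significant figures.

Split the track: R_lower = x·R_p = 4.655 Ω, R_upper = (1−x)·R_p = 0.6650 Ω.
(x·R_p) ‖ R_L = 4.153 Ω.
Loaded-divider output: V_out = 9.02 × 0.8620 = 7.775 mV.

V_out ≈ 7.77 mV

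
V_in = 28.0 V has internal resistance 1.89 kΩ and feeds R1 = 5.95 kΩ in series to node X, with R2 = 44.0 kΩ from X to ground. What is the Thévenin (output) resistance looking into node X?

R1' = 1.89 + 5.95 = 7.840 kΩ (source resistance + R1).
Looking into X with the source shorted: R_th = R1'·R2/(R1'+R2) = 7.840 × 44.0/51.84 = 6.654 kΩ.

R_th ≈ 6.65 kΩ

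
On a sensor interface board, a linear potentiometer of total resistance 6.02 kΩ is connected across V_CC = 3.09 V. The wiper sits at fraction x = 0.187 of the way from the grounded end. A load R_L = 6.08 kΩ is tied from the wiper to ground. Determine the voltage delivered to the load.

V_out ≈ 0.502 V

Lower segment x·R_p = 1.126 kΩ; upper segment (1−x)·R_p = 4.894 kΩ.
R_L loads the lower segment: effective lower R = 0.9499 kΩ.
Loaded-divider output: V_out = 3.09 × 0.1625 = 0.5022 V.
(Unloaded: V_out = x·V_CC = 0.578 V.)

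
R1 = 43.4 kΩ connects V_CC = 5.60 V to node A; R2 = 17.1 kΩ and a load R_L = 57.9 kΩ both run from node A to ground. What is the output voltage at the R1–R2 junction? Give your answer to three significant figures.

V_out ≈ 1.31 V

R2 ‖ R_L = (17.1 × 57.9)/(17.1 + 57.9) = 13.20 kΩ.
Voltage divider with the loaded lower leg: V_out = 5.60 × 13.20/(43.4 + 13.20) = 5.60 × 0.2332 = 1.306 V.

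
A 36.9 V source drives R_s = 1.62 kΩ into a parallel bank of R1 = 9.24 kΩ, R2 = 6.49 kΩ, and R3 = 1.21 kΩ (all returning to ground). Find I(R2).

I ≈ 2.06 mA

Parallel bank: R_p = 1/(1/9.24 + 1/6.49 + 1/1.21) = 0.9185 kΩ.
V_A by voltage divider: V_A = 36.9 × 0.9185/(1.62 + 0.9185) = 13.35 V.
I(R2) = V_A / R2 = 13.35/6.49 = 2.057 mA.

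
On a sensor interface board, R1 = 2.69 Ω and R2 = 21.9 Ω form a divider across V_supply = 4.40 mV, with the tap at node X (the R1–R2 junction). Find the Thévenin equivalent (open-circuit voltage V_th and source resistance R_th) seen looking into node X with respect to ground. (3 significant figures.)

V_th ≈ 3.92 mV, R_th ≈ 2.40 Ω

Open-circuit (no load on X): V_th = V_supply · R2/(R1 + R2) = 4.40 × 21.9/(2.690 + 21.9) = 3.919 mV.
With V_supply suppressed (replaced by a short), R_th = R1 ‖ R2 = (2.690 × 21.9)/(2.690 + 21.9) = 2.396 Ω.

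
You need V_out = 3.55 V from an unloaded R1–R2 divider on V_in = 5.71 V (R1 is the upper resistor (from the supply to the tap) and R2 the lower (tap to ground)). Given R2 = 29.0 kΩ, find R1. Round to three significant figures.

The divider ratio is R2/(R1+R2) = 3.55/5.71 = 0.6217.
Rearranging, R1 = R2·(1−k)/k = 29.0 × 0.6085 = 17.65 kΩ.

R1 ≈ 17.6 kΩ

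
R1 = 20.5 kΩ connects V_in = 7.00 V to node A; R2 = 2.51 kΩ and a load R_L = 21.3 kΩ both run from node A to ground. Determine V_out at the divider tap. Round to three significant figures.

V_out ≈ 0.691 V

First combine the lower leg with the load: R2 ‖ R_L = 2.245 kΩ.
Then V_out = V_in · R2'/(R1 + R2') = 7.00 × 2.245/22.75 = 0.6910 V.
(Unloaded it would be 0.764 V; the load pulls it down.)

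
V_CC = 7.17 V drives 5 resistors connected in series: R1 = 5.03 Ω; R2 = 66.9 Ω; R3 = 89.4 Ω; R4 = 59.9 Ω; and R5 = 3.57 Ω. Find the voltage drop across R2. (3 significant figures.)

V ≈ 2.13 V

Total series resistance ΣR = 5.03 + 66.9 + 89.4 + 59.9 + 3.57 = 224.8 Ω.
Voltage divider: V = V_CC · (66.90 / 224.8) = 7.17 × 0.2976 = 2.134 V.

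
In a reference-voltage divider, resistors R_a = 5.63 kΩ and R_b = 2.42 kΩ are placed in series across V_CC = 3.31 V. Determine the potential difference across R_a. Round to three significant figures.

Series total: ΣR = 5.63 + 2.42 = 8.050 kΩ.
V = V_CC · R/ΣR = 3.31 × 0.6994 = 2.315 V.

V ≈ 2.31 V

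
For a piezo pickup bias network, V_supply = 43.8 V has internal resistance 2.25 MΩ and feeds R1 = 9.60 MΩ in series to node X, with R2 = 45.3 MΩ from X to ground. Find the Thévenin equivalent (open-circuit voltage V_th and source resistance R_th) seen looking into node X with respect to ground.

V_th ≈ 34.7 V, R_th ≈ 9.39 MΩ

R1' = 2.25 + 9.60 = 11.85 MΩ (source resistance + R1).
Open-circuit (no load on X): V_th = V_supply · R2/(R1' + R2) = 43.8 × 45.3/(11.85 + 45.3) = 34.72 V.
Looking into X with the source shorted: R_th = R1'·R2/(R1'+R2) = 11.85 × 45.3/57.15 = 9.393 MΩ.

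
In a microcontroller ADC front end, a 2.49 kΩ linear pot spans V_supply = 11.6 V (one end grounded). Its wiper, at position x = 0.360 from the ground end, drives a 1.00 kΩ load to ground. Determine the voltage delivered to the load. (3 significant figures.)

V_out ≈ 2.65 V

The pot divides into 1.594 kΩ above the wiper and 0.8964 kΩ below.
Lower segment in parallel with the load: 0.8964 ‖ 1.00 = 0.4727 kΩ.
V_out = 11.6 × 0.4727/(1.594 + 0.4727) = 2.654 V.
(Unloaded: V_out = x·V_supply = 4.18 V.)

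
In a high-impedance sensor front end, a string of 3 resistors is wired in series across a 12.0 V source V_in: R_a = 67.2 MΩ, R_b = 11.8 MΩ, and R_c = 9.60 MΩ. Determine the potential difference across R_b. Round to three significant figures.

ΣR = 67.2 + 11.8 + 9.60 = 88.60 MΩ.
Voltage divider: V = V_in · (11.80 / 88.60) = 12.0 × 0.1332 = 1.598 V.

V ≈ 1.60 V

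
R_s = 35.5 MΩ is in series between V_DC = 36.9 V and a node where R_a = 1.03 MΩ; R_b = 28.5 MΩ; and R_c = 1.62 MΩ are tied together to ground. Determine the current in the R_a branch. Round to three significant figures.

I ≈ 0.611 µA

Combine the parallel branches: R_p = (1/1.03 + 1/28.5 + 1/1.62)⁻¹ = 0.6160 MΩ.
V_A = 36.9 × 0.6160/36.12 = 0.6294 V.
I(R_a) = V_A / R_a = 0.6294/1.03 = 0.6111 µA.
(Check via current divider: I_total = 1.022 µA; share G_k/ΣG = 0.5981 → same result.)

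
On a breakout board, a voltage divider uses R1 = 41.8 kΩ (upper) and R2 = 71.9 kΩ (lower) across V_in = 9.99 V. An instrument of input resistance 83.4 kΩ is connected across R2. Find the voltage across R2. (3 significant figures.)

R2 ‖ R_L = (71.9 × 83.4)/(71.9 + 83.4) = 38.61 kΩ.
Voltage divider with the loaded lower leg: V_out = 9.99 × 38.61/(41.8 + 38.61) = 9.99 × 0.4802 = 4.797 V.
(Unloaded it would be 6.32 V; the load pulls it down.)

V_out ≈ 4.80 V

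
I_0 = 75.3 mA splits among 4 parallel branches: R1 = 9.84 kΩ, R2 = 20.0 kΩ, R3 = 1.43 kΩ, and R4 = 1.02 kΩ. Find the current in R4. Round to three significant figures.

Conductances: ΣG = 1/9.84 + 1/20.0 + 1/1.43 + 1/1.02 = 1.831 (1/kΩ).
Current divider: I(R4) = I_0 · G_k/ΣG = 75.3 × (0.9804/1.831) = 75.3 × 0.5353 = 40.31 mA.

I ≈ 40.3 mA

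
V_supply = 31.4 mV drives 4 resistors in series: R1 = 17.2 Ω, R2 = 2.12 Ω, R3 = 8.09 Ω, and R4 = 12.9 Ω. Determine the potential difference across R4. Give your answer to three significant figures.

V ≈ 10.0 mV

Series total: ΣR = 17.2 + 2.12 + 8.09 + 12.9 = 40.31 Ω.
V = V_supply · R/ΣR = 31.4 × 0.3200 = 10.05 mV.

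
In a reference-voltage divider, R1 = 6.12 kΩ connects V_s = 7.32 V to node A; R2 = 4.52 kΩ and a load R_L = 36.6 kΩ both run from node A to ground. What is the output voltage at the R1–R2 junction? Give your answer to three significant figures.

First combine the lower leg with the load: R2 ‖ R_L = 4.023 kΩ.
Voltage divider with the loaded lower leg: V_out = 7.32 × 4.023/(6.12 + 4.023) = 7.32 × 0.3966 = 2.903 V.
(Unloaded it would be 3.11 V; the load pulls it down.)

V_out ≈ 2.90 V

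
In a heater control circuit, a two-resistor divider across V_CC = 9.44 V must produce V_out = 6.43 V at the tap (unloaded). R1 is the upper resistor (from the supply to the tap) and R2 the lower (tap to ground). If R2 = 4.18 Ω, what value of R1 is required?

R1 ≈ 1.96 Ω

Required fraction k = V_out/V_CC = 0.6811.
Rearranging, R1 = R2·(1−k)/k = 4.18 × 0.4681 = 1.957 Ω.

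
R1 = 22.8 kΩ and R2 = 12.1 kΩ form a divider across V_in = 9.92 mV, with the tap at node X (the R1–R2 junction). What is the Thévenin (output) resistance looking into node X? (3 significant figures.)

R_th ≈ 7.90 kΩ

With V_in suppressed (replaced by a short), R_th = R1 ‖ R2 = (22.80 × 12.1)/(22.80 + 12.1) = 7.905 kΩ.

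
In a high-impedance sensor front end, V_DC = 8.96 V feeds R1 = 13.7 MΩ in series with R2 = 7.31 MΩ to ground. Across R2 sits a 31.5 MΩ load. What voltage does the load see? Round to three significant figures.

The load sits in parallel with R2, giving an effective lower resistance R2' = R2·R_L/(R2+R_L) = 5.933 MΩ.
Voltage divider with the loaded lower leg: V_out = 8.96 × 5.933/(13.7 + 5.933) = 8.96 × 0.3022 = 2.708 V.

V_out ≈ 2.71 V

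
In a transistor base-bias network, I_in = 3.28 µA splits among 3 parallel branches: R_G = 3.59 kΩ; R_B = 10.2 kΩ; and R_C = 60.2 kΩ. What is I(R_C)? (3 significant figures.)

ΣG = 1/3.59 + 1/10.2 + 1/60.2 = 0.3932.
R_C takes the fraction G_k/ΣG = 0.01661/0.3932 = 0.04225, so I = 3.28 × 0.04225 = 0.1386 µA.

I ≈ 0.139 µA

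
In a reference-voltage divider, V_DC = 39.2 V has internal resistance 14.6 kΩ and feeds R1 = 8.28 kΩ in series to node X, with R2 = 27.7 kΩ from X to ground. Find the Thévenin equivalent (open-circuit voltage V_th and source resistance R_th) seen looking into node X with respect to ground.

R1' = 14.6 + 8.28 = 22.88 kΩ (source resistance + R1).
Open-circuit (no load on X): V_th = V_DC · R2/(R1' + R2) = 39.2 × 27.7/(22.88 + 27.7) = 21.47 V.
Looking into X with the source shorted: R_th = R1'·R2/(R1'+R2) = 22.88 × 27.7/50.58 = 12.53 kΩ.

V_th ≈ 21.5 V, R_th ≈ 12.5 kΩ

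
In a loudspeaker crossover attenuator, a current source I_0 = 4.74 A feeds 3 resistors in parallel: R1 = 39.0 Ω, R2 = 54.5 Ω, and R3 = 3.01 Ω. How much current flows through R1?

I ≈ 0.323 A

Conductances: ΣG = 1/39.0 + 1/54.5 + 1/3.01 = 0.3762 (1/Ω).
Current divider: I(R1) = I_0 · G_k/ΣG = 4.74 × (0.02564/0.3762) = 4.74 × 0.06816 = 0.3231 A.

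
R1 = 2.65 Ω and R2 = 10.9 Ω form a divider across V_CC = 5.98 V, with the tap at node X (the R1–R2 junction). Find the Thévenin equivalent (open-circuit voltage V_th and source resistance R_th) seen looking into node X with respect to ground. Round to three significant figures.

V_th ≈ 4.81 V, R_th ≈ 2.13 Ω

With X open, the divider is unloaded: V_th = 5.98 × 10.9/13.55 = 4.810 V.
Looking into X with the source shorted: R_th = R1·R2/(R1+R2) = 2.650 × 10.9/13.55 = 2.132 Ω.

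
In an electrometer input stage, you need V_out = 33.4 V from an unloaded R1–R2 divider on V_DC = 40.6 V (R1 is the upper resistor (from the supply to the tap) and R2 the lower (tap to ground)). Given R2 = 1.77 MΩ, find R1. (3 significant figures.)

R1 ≈ 0.382 MΩ

Required fraction k = V_out/V_DC = 0.8227.
Rearranging, R1 = R2·(1−k)/k = 1.77 × 0.2156 = 0.3816 MΩ.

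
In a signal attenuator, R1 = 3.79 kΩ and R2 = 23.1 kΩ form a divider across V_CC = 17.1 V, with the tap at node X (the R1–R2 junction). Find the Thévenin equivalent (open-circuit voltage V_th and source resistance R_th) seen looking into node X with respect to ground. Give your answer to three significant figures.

V_th ≈ 14.7 V, R_th ≈ 3.26 kΩ

Open-circuit (no load on X): V_th = V_CC · R2/(R1 + R2) = 17.1 × 23.1/(3.790 + 23.1) = 14.69 V.
With V_CC suppressed (replaced by a short), R_th = R1 ‖ R2 = (3.790 × 23.1)/(3.790 + 23.1) = 3.256 kΩ.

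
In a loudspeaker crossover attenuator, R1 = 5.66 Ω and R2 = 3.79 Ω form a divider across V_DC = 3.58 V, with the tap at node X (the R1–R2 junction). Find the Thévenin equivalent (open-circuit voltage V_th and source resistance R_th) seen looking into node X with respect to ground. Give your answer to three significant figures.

V_th ≈ 1.44 V, R_th ≈ 2.27 Ω

With X open, the divider is unloaded: V_th = 3.58 × 3.79/9.450 = 1.436 V.
Looking into X with the source shorted: R_th = R1·R2/(R1+R2) = 5.660 × 3.79/9.450 = 2.270 Ω.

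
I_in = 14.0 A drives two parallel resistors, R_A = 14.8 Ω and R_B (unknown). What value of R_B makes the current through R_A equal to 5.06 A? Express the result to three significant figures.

R_B ≈ 8.38 Ω

In a two-way split, I_A/I_in = R_B/(R_A + R_B).
5.06/14.0 = R_B/(R_A + R_B) → R_B = R_A · (0.3614)/(1 − 0.3614) = 14.8 × 0.5660 = 8.377 Ω.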